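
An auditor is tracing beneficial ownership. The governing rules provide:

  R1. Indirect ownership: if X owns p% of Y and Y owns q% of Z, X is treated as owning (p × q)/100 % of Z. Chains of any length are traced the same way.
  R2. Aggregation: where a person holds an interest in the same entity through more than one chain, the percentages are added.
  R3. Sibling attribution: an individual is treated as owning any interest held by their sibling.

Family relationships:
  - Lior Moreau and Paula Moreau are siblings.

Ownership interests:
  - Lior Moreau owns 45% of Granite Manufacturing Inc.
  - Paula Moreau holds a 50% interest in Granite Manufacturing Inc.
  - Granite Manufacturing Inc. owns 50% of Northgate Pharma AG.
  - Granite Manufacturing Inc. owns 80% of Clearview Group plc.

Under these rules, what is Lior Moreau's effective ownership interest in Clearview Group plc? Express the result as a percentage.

By sibling attribution (R3), Lior Moreau is treated as also owning Paula Moreau's interest in Granite Manufacturing Inc, giving 45% + 50% = 95%.
Chain via Granite Manufacturing Inc. (R1): 95% × 80% = 76% of Clearview Group plc.

76%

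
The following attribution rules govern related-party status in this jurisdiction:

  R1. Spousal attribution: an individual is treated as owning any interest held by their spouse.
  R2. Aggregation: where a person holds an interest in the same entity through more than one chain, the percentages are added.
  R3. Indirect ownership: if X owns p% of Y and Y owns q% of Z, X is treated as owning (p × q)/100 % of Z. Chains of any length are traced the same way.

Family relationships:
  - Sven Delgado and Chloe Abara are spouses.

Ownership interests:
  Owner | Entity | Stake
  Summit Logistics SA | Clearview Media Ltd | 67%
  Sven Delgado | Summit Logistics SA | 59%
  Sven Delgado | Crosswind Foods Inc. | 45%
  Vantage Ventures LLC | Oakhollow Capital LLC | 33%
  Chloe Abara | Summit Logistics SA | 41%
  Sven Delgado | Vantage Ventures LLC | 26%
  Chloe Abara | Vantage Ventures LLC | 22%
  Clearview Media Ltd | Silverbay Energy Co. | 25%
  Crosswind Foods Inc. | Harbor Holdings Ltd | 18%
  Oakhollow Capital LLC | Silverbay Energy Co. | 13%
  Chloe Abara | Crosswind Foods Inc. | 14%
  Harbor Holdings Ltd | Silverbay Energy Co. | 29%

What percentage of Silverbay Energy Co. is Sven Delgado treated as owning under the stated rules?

21.889%

By spousal attribution (R1), Sven Delgado is treated as also owning Chloe Abara's interest in Vantage Ventures LLC, giving 26% + 22% = 48%.
By spousal attribution (R1), Sven Delgado is treated as also owning Chloe Abara's interest in Crosswind Foods Inc, giving 45% + 14% = 59%.
By spousal attribution (R1), Sven Delgado is treated as also owning Chloe Abara's interest in Summit Logistics SA, giving 59% + 41% = 100%.
Chain via Vantage Ventures LLC → Oakhollow Capital LLC (R3): 48% × 33% × 13% = 2.0592% of Silverbay Energy Co.
Chain via Crosswind Foods Inc. → Harbor Holdings Ltd (R3): 59% × 18% × 29% = 3.0798% of Silverbay Energy Co.
Chain via Summit Logistics SA → Clearview Media Ltd (R3): 100% × 67% × 25% = 16.75% of Silverbay Energy Co.
Aggregating (R2): 2.0592% + 3.0798% + 16.75% = 21.889%.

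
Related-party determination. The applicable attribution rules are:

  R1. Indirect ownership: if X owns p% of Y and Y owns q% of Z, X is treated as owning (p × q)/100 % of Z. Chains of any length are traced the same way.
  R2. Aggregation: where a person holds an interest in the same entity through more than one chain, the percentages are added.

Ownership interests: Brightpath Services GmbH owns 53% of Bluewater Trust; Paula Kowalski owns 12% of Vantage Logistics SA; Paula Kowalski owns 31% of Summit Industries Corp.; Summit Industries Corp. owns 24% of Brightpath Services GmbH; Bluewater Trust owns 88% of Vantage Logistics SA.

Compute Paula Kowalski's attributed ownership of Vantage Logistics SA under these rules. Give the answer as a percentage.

Chain via Summit Industries Corp. → Brightpath Services GmbH → Bluewater Trust (R1): 31% × 24% × 53% × 88% = 3.470016% of Vantage Logistics SA.
Direct interest in Vantage Logistics SA: 12%.
Aggregating (R2): 3.470016% + 12% = 15.470016%.

15.470016%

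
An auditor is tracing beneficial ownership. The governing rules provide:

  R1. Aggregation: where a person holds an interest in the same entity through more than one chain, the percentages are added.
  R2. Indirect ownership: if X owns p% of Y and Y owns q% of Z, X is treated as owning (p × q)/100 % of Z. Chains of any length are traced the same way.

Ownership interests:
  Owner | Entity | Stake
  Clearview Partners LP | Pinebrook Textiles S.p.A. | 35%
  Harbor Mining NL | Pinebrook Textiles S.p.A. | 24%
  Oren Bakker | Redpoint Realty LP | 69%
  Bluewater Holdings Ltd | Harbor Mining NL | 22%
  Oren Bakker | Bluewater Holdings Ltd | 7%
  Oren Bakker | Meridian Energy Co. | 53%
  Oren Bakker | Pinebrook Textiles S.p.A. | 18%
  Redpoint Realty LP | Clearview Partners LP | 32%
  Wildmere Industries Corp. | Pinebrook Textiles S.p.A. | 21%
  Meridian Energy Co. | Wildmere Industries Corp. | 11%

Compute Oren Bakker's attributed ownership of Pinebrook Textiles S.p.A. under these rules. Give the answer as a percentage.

27.3219%

Chain via Redpoint Realty LP → Clearview Partners LP (R2): 69% × 32% × 35% = 7.728% of Pinebrook Textiles S.p.A.
Chain via Bluewater Holdings Ltd → Harbor Mining NL (R2): 7% × 22% × 24% = 0.3696% of Pinebrook Textiles S.p.A.
Chain via Meridian Energy Co. → Wildmere Industries Corp. (R2): 53% × 11% × 21% = 1.2243% of Pinebrook Textiles S.p.A.
Direct interest in Pinebrook Textiles S.p.A: 18%.
Aggregating (R1): 7.728% + 0.3696% + 1.2243% + 18% = 27.3219%.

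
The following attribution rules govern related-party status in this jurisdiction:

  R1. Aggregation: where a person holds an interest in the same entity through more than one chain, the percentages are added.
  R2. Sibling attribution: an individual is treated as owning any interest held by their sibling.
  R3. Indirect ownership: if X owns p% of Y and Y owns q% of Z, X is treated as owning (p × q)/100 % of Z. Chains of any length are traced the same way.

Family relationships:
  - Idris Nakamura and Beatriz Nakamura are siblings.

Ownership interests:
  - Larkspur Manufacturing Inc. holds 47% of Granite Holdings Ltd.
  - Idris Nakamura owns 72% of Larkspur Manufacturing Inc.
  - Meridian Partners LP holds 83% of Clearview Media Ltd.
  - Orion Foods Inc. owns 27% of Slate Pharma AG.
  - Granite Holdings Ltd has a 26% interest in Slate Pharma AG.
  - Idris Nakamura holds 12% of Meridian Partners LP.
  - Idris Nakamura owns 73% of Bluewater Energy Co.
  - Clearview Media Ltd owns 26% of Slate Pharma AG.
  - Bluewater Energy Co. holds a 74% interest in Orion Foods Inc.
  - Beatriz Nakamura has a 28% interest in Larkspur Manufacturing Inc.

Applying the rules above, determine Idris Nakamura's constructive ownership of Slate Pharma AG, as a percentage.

29.395%

By sibling attribution (R2), Idris Nakamura is treated as also owning Beatriz Nakamura's interest in Larkspur Manufacturing Inc, giving 72% + 28% = 100%.
Chain via Larkspur Manufacturing Inc. → Granite Holdings Ltd (R3): 100% × 47% × 26% = 12.22% of Slate Pharma AG.
Chain via Bluewater Energy Co. → Orion Foods Inc. (R3): 73% × 74% × 27% = 14.5854% of Slate Pharma AG.
Chain via Meridian Partners LP → Clearview Media Ltd (R3): 12% × 83% × 26% = 2.5896% of Slate Pharma AG.
Aggregating (R1): 12.22% + 14.5854% + 2.5896% = 29.395%.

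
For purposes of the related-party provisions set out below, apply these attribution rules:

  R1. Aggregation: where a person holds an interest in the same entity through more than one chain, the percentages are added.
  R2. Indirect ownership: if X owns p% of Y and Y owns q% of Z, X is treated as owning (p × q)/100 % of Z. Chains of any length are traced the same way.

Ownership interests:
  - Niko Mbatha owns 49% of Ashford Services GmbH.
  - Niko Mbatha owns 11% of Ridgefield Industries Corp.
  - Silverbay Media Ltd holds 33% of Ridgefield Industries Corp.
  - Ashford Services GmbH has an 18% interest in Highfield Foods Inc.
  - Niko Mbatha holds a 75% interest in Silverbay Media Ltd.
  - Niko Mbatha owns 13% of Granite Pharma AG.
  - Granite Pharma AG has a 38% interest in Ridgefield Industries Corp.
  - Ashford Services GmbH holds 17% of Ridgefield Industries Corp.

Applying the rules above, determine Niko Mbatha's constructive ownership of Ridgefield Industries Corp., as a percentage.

49.02%

Chain via Silverbay Media Ltd (R2): 75% × 33% = 24.75% of Ridgefield Industries Corp.
Chain via Granite Pharma AG (R2): 13% × 38% = 4.94% of Ridgefield Industries Corp.
Chain via Ashford Services GmbH (R2): 49% × 17% = 8.33% of Ridgefield Industries Corp.
Direct interest in Ridgefield Industries Corp: 11%.
Aggregating (R1): 24.75% + 4.94% + 8.33% + 11% = 49.02%.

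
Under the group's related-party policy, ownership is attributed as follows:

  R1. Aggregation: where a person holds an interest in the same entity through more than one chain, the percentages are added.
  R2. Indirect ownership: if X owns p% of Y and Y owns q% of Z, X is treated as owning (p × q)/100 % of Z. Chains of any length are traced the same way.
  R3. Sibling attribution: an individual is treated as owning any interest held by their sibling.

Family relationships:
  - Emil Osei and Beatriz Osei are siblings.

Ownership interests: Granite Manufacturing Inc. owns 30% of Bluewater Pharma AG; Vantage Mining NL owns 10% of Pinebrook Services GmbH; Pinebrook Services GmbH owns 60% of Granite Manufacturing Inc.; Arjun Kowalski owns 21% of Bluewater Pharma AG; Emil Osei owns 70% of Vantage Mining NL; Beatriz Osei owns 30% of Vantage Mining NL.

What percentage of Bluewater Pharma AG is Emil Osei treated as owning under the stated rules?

By sibling attribution (R3), Emil Osei is treated as also owning Beatriz Osei's interest in Vantage Mining NL, giving 70% + 30% = 100%.
Chain via Vantage Mining NL → Pinebrook Services GmbH → Granite Manufacturing Inc. (R2): 100% × 10% × 60% × 30% = 1.8% of Bluewater Pharma AG.

1.8%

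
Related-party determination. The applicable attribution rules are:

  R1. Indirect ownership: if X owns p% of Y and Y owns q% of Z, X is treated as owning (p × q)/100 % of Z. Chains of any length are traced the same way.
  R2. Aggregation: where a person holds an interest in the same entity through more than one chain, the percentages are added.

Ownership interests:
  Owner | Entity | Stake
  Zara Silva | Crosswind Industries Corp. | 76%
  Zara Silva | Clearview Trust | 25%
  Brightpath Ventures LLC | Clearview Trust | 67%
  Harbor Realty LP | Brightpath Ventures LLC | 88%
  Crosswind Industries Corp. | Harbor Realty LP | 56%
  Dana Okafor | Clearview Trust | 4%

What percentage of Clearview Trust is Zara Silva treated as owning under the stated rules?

50.093376%

Chain via Crosswind Industries Corp. → Harbor Realty LP → Brightpath Ventures LLC (R1): 76% × 56% × 88% × 67% = 25.093376% of Clearview Trust.
Direct interest in Clearview Trust: 25%.
Aggregating (R2): 25.093376% + 25% = 50.093376%.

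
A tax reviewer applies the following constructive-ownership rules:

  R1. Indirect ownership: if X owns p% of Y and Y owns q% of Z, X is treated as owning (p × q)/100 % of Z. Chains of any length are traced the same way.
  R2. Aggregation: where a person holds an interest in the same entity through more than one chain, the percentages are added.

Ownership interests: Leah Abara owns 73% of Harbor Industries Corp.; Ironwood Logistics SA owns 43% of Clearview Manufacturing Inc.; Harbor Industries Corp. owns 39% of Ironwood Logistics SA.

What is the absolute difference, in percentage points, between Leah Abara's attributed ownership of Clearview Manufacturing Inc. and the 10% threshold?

Chain via Harbor Industries Corp. → Ironwood Logistics SA (R1): 73% × 39% × 43% = 12.2421% of Clearview Manufacturing Inc.
12.2421% exceeds the 10% threshold by 2.2421 percentage points.

2.2421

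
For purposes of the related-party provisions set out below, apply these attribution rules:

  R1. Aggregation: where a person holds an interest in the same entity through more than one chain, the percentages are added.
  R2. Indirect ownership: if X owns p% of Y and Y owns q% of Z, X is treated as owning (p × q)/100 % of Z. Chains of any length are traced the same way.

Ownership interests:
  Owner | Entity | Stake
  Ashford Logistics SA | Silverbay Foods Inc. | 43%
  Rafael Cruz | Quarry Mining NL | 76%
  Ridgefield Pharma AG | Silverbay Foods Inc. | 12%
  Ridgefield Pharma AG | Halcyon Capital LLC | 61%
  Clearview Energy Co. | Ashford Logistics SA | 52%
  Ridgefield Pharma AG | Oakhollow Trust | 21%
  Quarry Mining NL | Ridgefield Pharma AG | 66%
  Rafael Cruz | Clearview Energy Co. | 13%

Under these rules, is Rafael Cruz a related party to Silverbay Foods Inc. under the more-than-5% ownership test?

Yes

Chain via Clearview Energy Co. → Ashford Logistics SA (R2): 13% × 52% × 43% = 2.9068% of Silverbay Foods Inc.
Chain via Quarry Mining NL → Ridgefield Pharma AG (R2): 76% × 66% × 12% = 6.0192% of Silverbay Foods Inc.
Aggregating (R1): 2.9068% + 6.0192% = 8.926%.
8.926% exceeds the 5% threshold, so Rafael is a related party to Silverbay Foods Inc.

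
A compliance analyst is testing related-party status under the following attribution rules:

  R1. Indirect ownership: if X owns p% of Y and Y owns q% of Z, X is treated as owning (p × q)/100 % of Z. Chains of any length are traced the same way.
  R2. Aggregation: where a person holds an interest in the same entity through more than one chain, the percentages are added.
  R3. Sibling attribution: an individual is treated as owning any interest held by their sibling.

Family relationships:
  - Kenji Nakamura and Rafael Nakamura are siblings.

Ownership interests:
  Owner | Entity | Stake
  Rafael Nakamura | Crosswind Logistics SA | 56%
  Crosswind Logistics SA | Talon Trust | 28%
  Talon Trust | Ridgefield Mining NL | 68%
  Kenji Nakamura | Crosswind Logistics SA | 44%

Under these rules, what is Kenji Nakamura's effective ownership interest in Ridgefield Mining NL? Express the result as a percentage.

19.04%

By sibling attribution (R3), Kenji Nakamura is treated as also owning Rafael Nakamura's interest in Crosswind Logistics SA, giving 44% + 56% = 100%.
Chain via Crosswind Logistics SA → Talon Trust (R1): 100% × 28% × 68% = 19.04% of Ridgefield Mining NL.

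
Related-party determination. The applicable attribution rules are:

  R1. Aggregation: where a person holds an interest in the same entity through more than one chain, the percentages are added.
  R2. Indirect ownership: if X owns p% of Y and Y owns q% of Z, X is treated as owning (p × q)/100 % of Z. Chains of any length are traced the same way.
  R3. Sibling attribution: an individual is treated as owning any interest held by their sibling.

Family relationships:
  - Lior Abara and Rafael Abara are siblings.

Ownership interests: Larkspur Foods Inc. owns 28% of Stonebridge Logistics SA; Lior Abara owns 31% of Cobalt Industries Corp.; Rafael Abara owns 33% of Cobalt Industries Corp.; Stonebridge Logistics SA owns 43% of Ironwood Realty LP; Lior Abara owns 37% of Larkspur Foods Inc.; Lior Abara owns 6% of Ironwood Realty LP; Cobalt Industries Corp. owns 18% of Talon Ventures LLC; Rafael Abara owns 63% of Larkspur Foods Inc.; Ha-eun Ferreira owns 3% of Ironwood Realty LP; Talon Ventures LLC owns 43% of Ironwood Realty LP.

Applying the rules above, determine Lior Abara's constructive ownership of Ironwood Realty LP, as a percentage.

By sibling attribution (R3), Lior Abara is treated as also owning Rafael Abara's interest in Larkspur Foods Inc, giving 37% + 63% = 100%.
By sibling attribution (R3), Lior Abara is treated as also owning Rafael Abara's interest in Cobalt Industries Corp, giving 31% + 33% = 64%.
Chain via Larkspur Foods Inc. → Stonebridge Logistics SA (R2): 100% × 28% × 43% = 12.04% of Ironwood Realty LP.
Chain via Cobalt Industries Corp. → Talon Ventures LLC (R2): 64% × 18% × 43% = 4.9536% of Ironwood Realty LP.
Direct interest in Ironwood Realty LP: 6%.
Aggregating (R1): 12.04% + 4.9536% + 6% = 22.9936%.

22.9936%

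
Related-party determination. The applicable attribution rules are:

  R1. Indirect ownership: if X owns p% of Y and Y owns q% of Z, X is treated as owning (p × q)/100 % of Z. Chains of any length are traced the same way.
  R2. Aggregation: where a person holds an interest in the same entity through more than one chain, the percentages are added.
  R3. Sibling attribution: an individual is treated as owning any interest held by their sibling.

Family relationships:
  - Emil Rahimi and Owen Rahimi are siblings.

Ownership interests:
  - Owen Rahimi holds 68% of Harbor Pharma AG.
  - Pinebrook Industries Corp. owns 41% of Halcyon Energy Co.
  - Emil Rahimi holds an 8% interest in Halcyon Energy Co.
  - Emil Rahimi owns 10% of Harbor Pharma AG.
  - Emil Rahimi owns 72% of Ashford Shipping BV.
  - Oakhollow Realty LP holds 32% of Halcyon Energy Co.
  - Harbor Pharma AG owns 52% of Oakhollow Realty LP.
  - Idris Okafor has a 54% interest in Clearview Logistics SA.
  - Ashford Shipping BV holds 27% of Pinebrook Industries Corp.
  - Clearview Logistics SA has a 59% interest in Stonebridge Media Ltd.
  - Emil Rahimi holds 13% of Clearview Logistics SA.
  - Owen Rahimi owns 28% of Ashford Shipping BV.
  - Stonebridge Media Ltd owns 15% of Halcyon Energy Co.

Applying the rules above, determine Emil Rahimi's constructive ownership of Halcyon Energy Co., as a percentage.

By sibling attribution (R3), Emil Rahimi is treated as also owning Owen Rahimi's interest in Ashford Shipping BV, giving 72% + 28% = 100%.
By sibling attribution (R3), Emil Rahimi is treated as also owning Owen Rahimi's interest in Harbor Pharma AG, giving 10% + 68% = 78%.
Chain via Ashford Shipping BV → Pinebrook Industries Corp. (R1): 100% × 27% × 41% = 11.07% of Halcyon Energy Co.
Chain via Harbor Pharma AG → Oakhollow Realty LP (R1): 78% × 52% × 32% = 12.9792% of Halcyon Energy Co.
Chain via Clearview Logistics SA → Stonebridge Media Ltd (R1): 13% × 59% × 15% = 1.1505% of Halcyon Energy Co.
Direct interest in Halcyon Energy Co: 8%.
Aggregating (R2): 11.07% + 12.9792% + 1.1505% + 8% = 33.1997%.

33.1997%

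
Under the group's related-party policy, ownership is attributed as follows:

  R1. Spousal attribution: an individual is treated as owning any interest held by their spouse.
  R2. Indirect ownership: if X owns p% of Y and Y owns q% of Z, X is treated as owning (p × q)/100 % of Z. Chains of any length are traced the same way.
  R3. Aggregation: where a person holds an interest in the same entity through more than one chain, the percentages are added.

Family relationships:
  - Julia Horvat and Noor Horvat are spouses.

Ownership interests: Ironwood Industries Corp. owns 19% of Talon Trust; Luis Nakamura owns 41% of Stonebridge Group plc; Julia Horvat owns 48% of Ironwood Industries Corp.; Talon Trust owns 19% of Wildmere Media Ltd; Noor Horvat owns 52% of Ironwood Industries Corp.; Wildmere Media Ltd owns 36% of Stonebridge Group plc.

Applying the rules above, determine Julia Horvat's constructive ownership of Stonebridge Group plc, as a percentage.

1.2996%

By spousal attribution (R1), Julia Horvat is treated as also owning Noor Horvat's interest in Ironwood Industries Corp, giving 48% + 52% = 100%.
Chain via Ironwood Industries Corp. → Talon Trust → Wildmere Media Ltd (R2): 100% × 19% × 19% × 36% = 1.2996% of Stonebridge Group plc.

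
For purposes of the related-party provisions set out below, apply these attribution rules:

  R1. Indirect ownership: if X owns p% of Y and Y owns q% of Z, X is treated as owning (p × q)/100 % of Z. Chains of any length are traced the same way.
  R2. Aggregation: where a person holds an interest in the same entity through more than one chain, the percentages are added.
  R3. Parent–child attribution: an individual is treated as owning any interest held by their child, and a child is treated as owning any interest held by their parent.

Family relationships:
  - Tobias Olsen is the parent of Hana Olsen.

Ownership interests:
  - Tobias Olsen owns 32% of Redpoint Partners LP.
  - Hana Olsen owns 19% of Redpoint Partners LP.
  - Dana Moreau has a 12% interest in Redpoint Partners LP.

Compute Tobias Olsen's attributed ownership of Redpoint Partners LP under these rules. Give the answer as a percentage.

By parent–child attribution (R3), Tobias Olsen is treated as also owning Hana Olsen's interest in Redpoint Partners LP, giving 32% + 19% = 51%.
Direct interest in Redpoint Partners LP: 51%.

51%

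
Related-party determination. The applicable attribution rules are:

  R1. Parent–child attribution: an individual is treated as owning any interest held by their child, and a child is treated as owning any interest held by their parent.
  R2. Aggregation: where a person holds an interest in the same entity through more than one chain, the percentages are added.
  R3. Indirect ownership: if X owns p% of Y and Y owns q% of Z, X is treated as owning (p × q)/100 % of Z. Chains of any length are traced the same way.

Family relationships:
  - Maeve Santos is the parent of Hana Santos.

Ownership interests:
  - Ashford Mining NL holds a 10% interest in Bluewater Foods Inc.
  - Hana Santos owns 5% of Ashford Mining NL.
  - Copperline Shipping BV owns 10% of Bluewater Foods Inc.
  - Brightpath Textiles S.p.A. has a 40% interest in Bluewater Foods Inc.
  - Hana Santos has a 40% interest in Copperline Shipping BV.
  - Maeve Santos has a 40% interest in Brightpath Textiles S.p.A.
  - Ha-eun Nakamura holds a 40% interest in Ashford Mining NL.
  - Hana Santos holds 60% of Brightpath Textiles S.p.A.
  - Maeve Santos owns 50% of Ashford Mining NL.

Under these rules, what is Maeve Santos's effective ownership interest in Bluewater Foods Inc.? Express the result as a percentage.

49.5%

By parent–child attribution (R1), Maeve Santos is treated as also owning Hana Santos's interest in Ashford Mining NL, giving 50% + 5% = 55%.
By parent–child attribution (R1), Maeve Santos is treated as also owning Hana Santos's interest in Brightpath Textiles S.p.A, giving 40% + 60% = 100%.
By parent–child attribution (R1), Maeve Santos is treated as owning Hana Santos's 40% interest in Copperline Shipping BV.
Chain via Ashford Mining NL (R3): 55% × 10% = 5.5% of Bluewater Foods Inc.
Chain via Brightpath Textiles S.p.A. (R3): 100% × 40% = 40% of Bluewater Foods Inc.
Chain via Copperline Shipping BV (R3): 40% × 10% = 4% of Bluewater Foods Inc.
Aggregating (R2): 5.5% + 40% + 4% = 49.5%.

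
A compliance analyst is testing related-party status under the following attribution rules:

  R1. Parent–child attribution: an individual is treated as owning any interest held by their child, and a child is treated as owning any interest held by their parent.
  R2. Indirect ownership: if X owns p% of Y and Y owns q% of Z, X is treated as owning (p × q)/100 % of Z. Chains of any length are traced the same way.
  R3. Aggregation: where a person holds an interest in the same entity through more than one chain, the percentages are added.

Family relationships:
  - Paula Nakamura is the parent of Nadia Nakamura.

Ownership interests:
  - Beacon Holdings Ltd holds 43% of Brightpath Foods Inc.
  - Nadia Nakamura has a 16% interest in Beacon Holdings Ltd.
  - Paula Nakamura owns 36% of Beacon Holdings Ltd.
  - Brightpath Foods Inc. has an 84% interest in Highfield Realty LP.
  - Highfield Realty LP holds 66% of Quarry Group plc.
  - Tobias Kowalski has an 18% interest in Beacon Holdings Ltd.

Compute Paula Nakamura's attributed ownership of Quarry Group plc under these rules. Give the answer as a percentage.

By parent–child attribution (R1), Paula Nakamura is treated as also owning Nadia Nakamura's interest in Beacon Holdings Ltd, giving 36% + 16% = 52%.
Chain via Beacon Holdings Ltd → Brightpath Foods Inc. → Highfield Realty LP (R2): 52% × 43% × 84% × 66% = 12.396384% of Quarry Group plc.

12.396384%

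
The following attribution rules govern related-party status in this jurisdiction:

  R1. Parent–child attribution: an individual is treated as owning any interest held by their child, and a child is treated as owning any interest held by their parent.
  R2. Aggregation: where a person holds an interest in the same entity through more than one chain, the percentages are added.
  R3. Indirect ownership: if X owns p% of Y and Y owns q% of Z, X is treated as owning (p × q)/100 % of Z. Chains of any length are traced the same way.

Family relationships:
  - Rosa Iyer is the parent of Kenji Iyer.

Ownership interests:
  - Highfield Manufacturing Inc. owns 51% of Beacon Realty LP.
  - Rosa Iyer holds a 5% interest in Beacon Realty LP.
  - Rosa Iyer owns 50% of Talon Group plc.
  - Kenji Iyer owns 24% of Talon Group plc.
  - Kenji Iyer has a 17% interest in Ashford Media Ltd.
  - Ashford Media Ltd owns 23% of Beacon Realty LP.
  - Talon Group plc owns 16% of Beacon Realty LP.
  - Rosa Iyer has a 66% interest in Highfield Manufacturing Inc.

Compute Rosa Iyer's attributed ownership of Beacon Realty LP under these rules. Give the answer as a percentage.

54.41%

By parent–child attribution (R1), Rosa Iyer is treated as also owning Kenji Iyer's interest in Talon Group plc, giving 50% + 24% = 74%.
By parent–child attribution (R1), Rosa Iyer is treated as owning Kenji Iyer's 17% interest in Ashford Media Ltd.
Chain via Highfield Manufacturing Inc. (R3): 66% × 51% = 33.66% of Beacon Realty LP.
Chain via Talon Group plc (R3): 74% × 16% = 11.84% of Beacon Realty LP.
Direct interest in Beacon Realty LP: 5%.
Chain via Ashford Media Ltd (R3): 17% × 23% = 3.91% of Beacon Realty LP.
Aggregating (R2): 33.66% + 11.84% + 5% + 3.91% = 54.41%.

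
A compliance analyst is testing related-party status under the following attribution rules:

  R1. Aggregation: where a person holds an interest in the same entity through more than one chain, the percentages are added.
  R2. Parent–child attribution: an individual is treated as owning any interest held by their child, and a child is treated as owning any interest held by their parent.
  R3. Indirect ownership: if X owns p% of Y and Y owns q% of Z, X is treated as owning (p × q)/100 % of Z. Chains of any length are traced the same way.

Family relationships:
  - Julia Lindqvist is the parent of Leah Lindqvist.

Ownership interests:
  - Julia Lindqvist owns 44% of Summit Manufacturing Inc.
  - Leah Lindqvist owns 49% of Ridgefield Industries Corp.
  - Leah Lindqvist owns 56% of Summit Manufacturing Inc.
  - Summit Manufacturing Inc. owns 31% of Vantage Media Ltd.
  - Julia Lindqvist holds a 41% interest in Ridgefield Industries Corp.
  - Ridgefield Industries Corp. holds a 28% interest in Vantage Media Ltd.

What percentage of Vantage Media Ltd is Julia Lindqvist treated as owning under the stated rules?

56.2%

By parent–child attribution (R2), Julia Lindqvist is treated as also owning Leah Lindqvist's interest in Ridgefield Industries Corp, giving 41% + 49% = 90%.
By parent–child attribution (R2), Julia Lindqvist is treated as also owning Leah Lindqvist's interest in Summit Manufacturing Inc, giving 44% + 56% = 100%.
Chain via Ridgefield Industries Corp. (R3): 90% × 28% = 25.2% of Vantage Media Ltd.
Chain via Summit Manufacturing Inc. (R3): 100% × 31% = 31% of Vantage Media Ltd.
Aggregating (R1): 25.2% + 31% = 56.2%.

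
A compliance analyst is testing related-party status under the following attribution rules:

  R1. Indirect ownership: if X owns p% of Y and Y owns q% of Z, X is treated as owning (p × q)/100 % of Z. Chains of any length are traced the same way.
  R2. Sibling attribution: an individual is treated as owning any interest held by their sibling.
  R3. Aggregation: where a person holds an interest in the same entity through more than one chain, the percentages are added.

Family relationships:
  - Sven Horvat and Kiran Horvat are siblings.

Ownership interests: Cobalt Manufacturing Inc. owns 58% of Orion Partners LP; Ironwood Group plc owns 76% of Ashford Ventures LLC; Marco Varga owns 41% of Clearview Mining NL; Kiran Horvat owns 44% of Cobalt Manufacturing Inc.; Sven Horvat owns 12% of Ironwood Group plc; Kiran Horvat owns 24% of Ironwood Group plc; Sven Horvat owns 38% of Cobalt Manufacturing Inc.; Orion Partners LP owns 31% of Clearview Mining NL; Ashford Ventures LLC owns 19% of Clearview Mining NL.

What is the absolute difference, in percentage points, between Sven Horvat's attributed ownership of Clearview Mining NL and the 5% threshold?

By sibling attribution (R2), Sven Horvat is treated as also owning Kiran Horvat's interest in Ironwood Group plc, giving 12% + 24% = 36%.
By sibling attribution (R2), Sven Horvat is treated as also owning Kiran Horvat's interest in Cobalt Manufacturing Inc, giving 38% + 44% = 82%.
Chain via Ironwood Group plc → Ashford Ventures LLC (R1): 36% × 76% × 19% = 5.1984% of Clearview Mining NL.
Chain via Cobalt Manufacturing Inc. → Orion Partners LP (R1): 82% × 58% × 31% = 14.7436% of Clearview Mining NL.
Aggregating (R3): 5.1984% + 14.7436% = 19.942%.
19.942% exceeds the 5% threshold by 14.942 percentage points.

14.942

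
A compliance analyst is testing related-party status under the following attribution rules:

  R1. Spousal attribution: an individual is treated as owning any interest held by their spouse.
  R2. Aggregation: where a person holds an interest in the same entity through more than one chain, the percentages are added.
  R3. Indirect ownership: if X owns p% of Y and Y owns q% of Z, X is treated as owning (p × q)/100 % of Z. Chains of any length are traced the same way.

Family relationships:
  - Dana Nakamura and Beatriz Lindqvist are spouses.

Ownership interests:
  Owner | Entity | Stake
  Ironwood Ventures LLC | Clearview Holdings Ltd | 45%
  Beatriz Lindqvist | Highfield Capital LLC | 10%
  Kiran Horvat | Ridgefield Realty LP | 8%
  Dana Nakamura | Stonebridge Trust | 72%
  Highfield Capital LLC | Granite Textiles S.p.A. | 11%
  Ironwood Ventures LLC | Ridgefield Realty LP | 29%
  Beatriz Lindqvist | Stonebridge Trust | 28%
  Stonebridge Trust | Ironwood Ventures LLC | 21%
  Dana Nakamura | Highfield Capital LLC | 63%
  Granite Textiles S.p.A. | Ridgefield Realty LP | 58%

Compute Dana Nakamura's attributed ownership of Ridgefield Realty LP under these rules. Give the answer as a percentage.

10.7474%

By spousal attribution (R1), Dana Nakamura is treated as also owning Beatriz Lindqvist's interest in Highfield Capital LLC, giving 63% + 10% = 73%.
By spousal attribution (R1), Dana Nakamura is treated as also owning Beatriz Lindqvist's interest in Stonebridge Trust, giving 72% + 28% = 100%.
Chain via Highfield Capital LLC → Granite Textiles S.p.A. (R3): 73% × 11% × 58% = 4.6574% of Ridgefield Realty LP.
Chain via Stonebridge Trust → Ironwood Ventures LLC (R3): 100% × 21% × 29% = 6.09% of Ridgefield Realty LP.
Aggregating (R2): 4.6574% + 6.09% = 10.7474%.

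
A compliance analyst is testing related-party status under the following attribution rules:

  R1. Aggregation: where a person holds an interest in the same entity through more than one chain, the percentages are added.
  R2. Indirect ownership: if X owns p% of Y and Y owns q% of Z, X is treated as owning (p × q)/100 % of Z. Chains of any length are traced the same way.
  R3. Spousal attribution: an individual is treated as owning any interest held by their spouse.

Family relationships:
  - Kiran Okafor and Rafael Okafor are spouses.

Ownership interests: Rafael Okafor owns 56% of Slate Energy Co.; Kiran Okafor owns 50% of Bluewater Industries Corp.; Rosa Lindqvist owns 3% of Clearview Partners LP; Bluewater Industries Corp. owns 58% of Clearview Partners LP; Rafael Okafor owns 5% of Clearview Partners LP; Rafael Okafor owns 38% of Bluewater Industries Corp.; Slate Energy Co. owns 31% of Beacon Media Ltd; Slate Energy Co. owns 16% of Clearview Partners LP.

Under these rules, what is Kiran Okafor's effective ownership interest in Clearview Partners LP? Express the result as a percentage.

65%

By spousal attribution (R3), Kiran Okafor is treated as also owning Rafael Okafor's interest in Bluewater Industries Corp, giving 50% + 38% = 88%.
By spousal attribution (R3), Kiran Okafor is treated as owning Rafael Okafor's 56% interest in Slate Energy Co.
By spousal attribution (R3), Kiran Okafor is treated as owning Rafael Okafor's 5% interest in Clearview Partners LP.
Chain via Bluewater Industries Corp. (R2): 88% × 58% = 51.04% of Clearview Partners LP.
Chain via Slate Energy Co. (R2): 56% × 16% = 8.96% of Clearview Partners LP.
Direct interest in Clearview Partners LP: 5%.
Aggregating (R1): 51.04% + 8.96% + 5% = 65%.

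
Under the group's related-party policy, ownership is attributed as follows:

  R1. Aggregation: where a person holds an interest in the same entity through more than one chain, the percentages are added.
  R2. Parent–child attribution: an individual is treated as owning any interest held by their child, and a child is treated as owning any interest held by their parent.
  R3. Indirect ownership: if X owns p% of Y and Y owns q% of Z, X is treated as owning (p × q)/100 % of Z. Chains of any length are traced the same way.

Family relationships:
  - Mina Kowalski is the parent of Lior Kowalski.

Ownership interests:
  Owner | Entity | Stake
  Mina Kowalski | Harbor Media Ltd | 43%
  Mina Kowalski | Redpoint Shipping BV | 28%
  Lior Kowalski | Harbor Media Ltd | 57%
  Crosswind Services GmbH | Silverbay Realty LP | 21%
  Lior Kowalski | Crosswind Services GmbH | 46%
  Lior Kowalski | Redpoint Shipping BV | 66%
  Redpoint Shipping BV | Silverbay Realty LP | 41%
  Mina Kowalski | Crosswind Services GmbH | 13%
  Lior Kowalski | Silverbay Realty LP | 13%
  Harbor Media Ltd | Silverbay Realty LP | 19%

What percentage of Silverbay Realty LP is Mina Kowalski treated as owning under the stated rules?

By parent–child attribution (R2), Mina Kowalski is treated as also owning Lior Kowalski's interest in Harbor Media Ltd, giving 43% + 57% = 100%.
By parent–child attribution (R2), Mina Kowalski is treated as also owning Lior Kowalski's interest in Crosswind Services GmbH, giving 13% + 46% = 59%.
By parent–child attribution (R2), Mina Kowalski is treated as also owning Lior Kowalski's interest in Redpoint Shipping BV, giving 28% + 66% = 94%.
By parent–child attribution (R2), Mina Kowalski is treated as owning Lior Kowalski's 13% interest in Silverbay Realty LP.
Chain via Harbor Media Ltd (R3): 100% × 19% = 19% of Silverbay Realty LP.
Chain via Crosswind Services GmbH (R3): 59% × 21% = 12.39% of Silverbay Realty LP.
Chain via Redpoint Shipping BV (R3): 94% × 41% = 38.54% of Silverbay Realty LP.
Direct interest in Silverbay Realty LP: 13%.
Aggregating (R1): 19% + 12.39% + 38.54% + 13% = 82.93%.

82.93%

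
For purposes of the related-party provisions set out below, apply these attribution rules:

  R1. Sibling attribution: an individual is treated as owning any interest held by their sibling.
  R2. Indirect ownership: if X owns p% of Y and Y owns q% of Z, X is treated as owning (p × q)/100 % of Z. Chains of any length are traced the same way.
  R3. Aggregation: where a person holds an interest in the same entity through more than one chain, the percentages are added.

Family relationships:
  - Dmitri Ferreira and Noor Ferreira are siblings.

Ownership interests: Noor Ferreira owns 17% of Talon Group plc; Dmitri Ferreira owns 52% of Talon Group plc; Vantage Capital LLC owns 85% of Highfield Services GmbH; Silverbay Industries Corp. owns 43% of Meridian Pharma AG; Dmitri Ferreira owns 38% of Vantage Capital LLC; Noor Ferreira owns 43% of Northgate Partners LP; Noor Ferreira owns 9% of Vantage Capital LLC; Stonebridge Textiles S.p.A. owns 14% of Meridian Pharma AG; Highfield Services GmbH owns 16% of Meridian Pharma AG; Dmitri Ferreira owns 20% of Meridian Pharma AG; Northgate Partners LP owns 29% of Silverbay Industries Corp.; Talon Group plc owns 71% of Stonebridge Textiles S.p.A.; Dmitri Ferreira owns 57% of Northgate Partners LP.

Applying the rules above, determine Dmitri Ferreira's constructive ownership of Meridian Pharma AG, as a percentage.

45.7206%

By sibling attribution (R1), Dmitri Ferreira is treated as also owning Noor Ferreira's interest in Talon Group plc, giving 52% + 17% = 69%.
By sibling attribution (R1), Dmitri Ferreira is treated as also owning Noor Ferreira's interest in Northgate Partners LP, giving 57% + 43% = 100%.
By sibling attribution (R1), Dmitri Ferreira is treated as also owning Noor Ferreira's interest in Vantage Capital LLC, giving 38% + 9% = 47%.
Chain via Talon Group plc → Stonebridge Textiles S.p.A. (R2): 69% × 71% × 14% = 6.8586% of Meridian Pharma AG.
Chain via Northgate Partners LP → Silverbay Industries Corp. (R2): 100% × 29% × 43% = 12.47% of Meridian Pharma AG.
Chain via Vantage Capital LLC → Highfield Services GmbH (R2): 47% × 85% × 16% = 6.392% of Meridian Pharma AG.
Direct interest in Meridian Pharma AG: 20%.
Aggregating (R3): 6.8586% + 12.47% + 6.392% + 20% = 45.7206%.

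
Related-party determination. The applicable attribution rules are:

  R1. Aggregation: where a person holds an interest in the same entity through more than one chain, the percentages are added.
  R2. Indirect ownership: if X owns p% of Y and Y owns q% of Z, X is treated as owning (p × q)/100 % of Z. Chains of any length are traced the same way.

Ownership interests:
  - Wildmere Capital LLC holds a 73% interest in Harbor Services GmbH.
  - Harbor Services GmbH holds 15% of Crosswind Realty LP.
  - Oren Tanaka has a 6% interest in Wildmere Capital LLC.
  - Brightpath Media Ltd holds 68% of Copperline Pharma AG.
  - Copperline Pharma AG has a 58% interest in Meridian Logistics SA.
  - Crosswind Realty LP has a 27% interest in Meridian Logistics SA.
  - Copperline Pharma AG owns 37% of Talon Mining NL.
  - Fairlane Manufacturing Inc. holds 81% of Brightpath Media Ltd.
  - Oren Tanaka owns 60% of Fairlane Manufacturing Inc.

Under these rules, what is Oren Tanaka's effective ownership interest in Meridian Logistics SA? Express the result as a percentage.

19.34523%

Chain via Fairlane Manufacturing Inc. → Brightpath Media Ltd → Copperline Pharma AG (R2): 60% × 81% × 68% × 58% = 19.16784% of Meridian Logistics SA.
Chain via Wildmere Capital LLC → Harbor Services GmbH → Crosswind Realty LP (R2): 6% × 73% × 15% × 27% = 0.17739% of Meridian Logistics SA.
Aggregating (R1): 19.16784% + 0.17739% = 19.34523%.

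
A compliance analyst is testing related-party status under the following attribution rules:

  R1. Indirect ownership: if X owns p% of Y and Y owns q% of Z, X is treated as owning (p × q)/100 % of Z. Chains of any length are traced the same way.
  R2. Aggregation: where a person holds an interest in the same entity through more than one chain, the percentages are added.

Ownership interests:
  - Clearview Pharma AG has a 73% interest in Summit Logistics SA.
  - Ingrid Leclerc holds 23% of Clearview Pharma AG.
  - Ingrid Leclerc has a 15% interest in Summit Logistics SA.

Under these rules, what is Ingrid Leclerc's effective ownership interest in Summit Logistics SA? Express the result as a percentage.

31.79%

Chain via Clearview Pharma AG (R1): 23% × 73% = 16.79% of Summit Logistics SA.
Direct interest in Summit Logistics SA: 15%.
Aggregating (R2): 16.79% + 15% = 31.79%.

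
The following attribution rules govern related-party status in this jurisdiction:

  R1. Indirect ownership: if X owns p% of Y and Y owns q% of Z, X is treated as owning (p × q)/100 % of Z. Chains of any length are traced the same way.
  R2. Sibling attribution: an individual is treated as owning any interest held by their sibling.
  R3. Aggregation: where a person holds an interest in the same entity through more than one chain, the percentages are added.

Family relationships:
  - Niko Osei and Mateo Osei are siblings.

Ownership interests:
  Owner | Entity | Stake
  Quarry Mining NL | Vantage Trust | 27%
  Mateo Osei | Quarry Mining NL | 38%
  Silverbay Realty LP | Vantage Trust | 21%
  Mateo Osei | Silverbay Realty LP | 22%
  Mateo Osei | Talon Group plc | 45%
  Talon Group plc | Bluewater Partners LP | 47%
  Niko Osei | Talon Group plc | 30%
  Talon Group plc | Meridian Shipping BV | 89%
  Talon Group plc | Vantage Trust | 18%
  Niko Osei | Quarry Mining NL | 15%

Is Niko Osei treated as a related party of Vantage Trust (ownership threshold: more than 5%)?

Yes

By sibling attribution (R2), Niko Osei is treated as also owning Mateo Osei's interest in Talon Group plc, giving 30% + 45% = 75%.
By sibling attribution (R2), Niko Osei is treated as also owning Mateo Osei's interest in Quarry Mining NL, giving 15% + 38% = 53%.
By sibling attribution (R2), Niko Osei is treated as owning Mateo Osei's 22% interest in Silverbay Realty LP.
Chain via Talon Group plc (R1): 75% × 18% = 13.5% of Vantage Trust.
Chain via Quarry Mining NL (R1): 53% × 27% = 14.31% of Vantage Trust.
Chain via Silverbay Realty LP (R1): 22% × 21% = 4.62% of Vantage Trust.
Aggregating (R3): 13.5% + 14.31% + 4.62% = 32.43%.
32.43% exceeds the 5% threshold, so Niko is a related party to Vantage Trust.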